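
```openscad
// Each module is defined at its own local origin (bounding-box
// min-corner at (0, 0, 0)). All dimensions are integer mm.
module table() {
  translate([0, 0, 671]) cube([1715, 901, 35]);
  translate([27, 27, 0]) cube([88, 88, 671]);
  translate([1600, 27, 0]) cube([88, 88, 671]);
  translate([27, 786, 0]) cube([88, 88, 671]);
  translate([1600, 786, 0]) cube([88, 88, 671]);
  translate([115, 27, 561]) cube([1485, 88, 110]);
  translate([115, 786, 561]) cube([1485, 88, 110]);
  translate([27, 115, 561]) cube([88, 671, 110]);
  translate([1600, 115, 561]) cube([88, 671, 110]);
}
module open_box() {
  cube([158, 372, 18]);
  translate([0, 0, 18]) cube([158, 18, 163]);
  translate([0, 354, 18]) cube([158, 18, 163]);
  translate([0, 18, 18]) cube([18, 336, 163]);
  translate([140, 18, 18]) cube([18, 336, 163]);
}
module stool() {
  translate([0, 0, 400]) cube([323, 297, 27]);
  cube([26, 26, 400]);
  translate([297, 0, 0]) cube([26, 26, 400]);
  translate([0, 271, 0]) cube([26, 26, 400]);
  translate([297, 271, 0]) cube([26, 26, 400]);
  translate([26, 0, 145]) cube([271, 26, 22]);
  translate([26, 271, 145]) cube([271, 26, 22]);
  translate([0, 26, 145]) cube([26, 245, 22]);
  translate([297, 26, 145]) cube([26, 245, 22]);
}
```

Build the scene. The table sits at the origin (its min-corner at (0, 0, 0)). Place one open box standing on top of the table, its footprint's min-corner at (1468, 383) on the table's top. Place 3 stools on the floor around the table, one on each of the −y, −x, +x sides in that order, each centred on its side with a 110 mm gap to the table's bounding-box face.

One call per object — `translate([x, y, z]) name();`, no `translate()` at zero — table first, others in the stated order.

table();
translate([1468, 383, 706]) open_box();
translate([696, -407, 0]) stool();
translate([-433, 302, 0]) stool();
translate([1825, 302, 0]) stool();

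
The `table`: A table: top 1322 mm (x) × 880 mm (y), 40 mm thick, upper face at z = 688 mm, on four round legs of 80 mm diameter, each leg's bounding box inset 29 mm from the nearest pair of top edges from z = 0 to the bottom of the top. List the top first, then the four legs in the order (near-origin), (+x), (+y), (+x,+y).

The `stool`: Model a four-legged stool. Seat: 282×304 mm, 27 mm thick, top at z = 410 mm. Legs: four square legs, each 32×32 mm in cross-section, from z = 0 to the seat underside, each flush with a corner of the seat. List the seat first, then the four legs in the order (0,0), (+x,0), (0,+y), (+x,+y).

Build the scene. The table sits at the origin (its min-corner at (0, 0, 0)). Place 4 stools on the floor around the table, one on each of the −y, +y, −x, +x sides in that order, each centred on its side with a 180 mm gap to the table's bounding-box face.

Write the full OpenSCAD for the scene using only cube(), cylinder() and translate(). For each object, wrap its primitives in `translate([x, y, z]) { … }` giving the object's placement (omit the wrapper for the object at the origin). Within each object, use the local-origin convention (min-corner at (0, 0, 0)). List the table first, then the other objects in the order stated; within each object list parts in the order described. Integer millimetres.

translate([0, 0, 648]) cube([1322, 880, 40]);
translate([69, 69, 0]) cylinder(h = 648, r = 40);
translate([1253, 69, 0]) cylinder(h = 648, r = 40);
translate([69, 811, 0]) cylinder(h = 648, r = 40);
translate([1253, 811, 0]) cylinder(h = 648, r = 40);
translate([520, -484, 0]) {
  translate([0, 0, 383]) cube([282, 304, 27]);
  cube([32, 32, 383]);
  translate([250, 0, 0]) cube([32, 32, 383]);
  translate([0, 272, 0]) cube([32, 32, 383]);
  translate([250, 272, 0]) cube([32, 32, 383]);
}
translate([520, 1060, 0]) {
  translate([0, 0, 383]) cube([282, 304, 27]);
  cube([32, 32, 383]);
  translate([250, 0, 0]) cube([32, 32, 383]);
  translate([0, 272, 0]) cube([32, 32, 383]);
  translate([250, 272, 0]) cube([32, 32, 383]);
}
translate([-462, 288, 0]) {
  translate([0, 0, 383]) cube([282, 304, 27]);
  cube([32, 32, 383]);
  translate([250, 0, 0]) cube([32, 32, 383]);
  translate([0, 272, 0]) cube([32, 32, 383]);
  translate([250, 272, 0]) cube([32, 32, 383]);
}
translate([1502, 288, 0]) {
  translate([0, 0, 383]) cube([282, 304, 27]);
  cube([32, 32, 383]);
  translate([250, 0, 0]) cube([32, 32, 383]);
  translate([0, 272, 0]) cube([32, 32, 383]);
  translate([250, 272, 0]) cube([32, 32, 383]);
}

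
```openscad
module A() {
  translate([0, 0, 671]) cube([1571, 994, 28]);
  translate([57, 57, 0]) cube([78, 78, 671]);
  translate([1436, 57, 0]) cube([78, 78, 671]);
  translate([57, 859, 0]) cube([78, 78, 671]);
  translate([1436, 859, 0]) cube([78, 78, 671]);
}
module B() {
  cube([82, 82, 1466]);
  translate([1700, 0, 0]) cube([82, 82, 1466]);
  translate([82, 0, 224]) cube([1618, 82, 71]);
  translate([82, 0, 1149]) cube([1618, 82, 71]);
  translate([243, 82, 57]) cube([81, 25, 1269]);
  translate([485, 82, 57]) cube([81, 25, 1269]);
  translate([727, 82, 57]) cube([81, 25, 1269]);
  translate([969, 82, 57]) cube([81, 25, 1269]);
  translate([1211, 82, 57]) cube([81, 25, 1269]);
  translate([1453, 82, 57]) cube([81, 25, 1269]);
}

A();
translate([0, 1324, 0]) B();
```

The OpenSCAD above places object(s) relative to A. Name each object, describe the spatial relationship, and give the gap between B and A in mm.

A is a table. B is a fence section. The fence section is on the floor beside the table on its +y side. The gap between the fence section and the table is 330 mm.

The fence section's nearest face is 330 mm from the table's +y face.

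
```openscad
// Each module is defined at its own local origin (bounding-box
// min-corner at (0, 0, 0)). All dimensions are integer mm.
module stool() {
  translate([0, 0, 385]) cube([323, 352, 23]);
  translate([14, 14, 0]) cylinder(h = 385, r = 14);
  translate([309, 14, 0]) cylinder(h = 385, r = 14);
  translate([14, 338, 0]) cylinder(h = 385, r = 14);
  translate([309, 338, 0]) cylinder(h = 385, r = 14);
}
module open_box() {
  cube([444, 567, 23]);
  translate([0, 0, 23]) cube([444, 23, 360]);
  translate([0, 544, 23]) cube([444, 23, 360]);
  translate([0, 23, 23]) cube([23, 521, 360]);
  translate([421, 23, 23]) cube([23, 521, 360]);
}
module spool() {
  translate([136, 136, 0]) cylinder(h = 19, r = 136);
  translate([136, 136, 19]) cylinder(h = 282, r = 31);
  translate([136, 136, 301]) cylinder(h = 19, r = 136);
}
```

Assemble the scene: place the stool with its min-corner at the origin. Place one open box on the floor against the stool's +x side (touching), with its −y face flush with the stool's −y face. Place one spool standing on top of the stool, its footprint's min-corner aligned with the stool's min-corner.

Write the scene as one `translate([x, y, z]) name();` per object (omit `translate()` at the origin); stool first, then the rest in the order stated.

stool();
translate([323, 0, 0]) open_box();
translate([0, 0, 408]) spool();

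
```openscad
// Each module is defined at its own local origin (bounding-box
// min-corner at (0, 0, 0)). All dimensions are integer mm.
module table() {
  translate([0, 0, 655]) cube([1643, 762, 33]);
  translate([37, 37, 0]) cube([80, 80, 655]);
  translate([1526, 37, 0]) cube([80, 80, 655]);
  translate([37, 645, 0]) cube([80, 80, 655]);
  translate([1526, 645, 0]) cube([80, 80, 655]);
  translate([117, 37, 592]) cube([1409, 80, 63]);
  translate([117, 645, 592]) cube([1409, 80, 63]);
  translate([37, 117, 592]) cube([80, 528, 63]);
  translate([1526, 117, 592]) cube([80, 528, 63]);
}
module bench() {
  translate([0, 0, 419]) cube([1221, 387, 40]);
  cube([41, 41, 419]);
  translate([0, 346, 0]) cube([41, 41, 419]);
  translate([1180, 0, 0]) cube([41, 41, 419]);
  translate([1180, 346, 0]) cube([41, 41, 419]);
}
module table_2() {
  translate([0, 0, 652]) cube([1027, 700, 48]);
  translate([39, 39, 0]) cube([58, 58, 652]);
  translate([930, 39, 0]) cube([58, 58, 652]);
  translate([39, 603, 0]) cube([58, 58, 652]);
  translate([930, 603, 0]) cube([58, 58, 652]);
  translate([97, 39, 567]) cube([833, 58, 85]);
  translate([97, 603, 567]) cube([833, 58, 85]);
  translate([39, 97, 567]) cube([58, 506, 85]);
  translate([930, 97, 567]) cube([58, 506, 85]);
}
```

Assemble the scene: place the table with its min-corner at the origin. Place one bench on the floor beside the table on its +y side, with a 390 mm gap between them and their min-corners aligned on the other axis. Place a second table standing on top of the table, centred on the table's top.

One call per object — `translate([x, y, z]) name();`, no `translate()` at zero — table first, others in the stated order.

table();
translate([0, 1152, 0]) bench();
translate([308, 31, 688]) table_2();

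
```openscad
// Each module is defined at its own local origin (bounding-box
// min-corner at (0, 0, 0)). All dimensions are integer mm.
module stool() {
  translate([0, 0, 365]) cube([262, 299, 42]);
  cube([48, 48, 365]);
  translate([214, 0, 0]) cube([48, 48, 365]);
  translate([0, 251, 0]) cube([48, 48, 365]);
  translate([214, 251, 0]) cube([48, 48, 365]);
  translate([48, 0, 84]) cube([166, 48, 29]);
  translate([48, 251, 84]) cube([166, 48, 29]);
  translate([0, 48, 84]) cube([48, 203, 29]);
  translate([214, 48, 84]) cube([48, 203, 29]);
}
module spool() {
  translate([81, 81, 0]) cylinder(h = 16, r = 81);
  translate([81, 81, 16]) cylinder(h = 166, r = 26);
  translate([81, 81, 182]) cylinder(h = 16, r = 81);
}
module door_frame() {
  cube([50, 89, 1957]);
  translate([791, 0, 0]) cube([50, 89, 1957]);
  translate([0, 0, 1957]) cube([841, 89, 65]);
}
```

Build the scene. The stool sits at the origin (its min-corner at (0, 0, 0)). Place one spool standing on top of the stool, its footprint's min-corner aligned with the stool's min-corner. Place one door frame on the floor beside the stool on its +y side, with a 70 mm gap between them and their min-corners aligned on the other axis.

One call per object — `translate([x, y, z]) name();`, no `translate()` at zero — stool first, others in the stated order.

stool();
translate([0, 0, 407]) spool();
translate([0, 369, 0]) door_frame();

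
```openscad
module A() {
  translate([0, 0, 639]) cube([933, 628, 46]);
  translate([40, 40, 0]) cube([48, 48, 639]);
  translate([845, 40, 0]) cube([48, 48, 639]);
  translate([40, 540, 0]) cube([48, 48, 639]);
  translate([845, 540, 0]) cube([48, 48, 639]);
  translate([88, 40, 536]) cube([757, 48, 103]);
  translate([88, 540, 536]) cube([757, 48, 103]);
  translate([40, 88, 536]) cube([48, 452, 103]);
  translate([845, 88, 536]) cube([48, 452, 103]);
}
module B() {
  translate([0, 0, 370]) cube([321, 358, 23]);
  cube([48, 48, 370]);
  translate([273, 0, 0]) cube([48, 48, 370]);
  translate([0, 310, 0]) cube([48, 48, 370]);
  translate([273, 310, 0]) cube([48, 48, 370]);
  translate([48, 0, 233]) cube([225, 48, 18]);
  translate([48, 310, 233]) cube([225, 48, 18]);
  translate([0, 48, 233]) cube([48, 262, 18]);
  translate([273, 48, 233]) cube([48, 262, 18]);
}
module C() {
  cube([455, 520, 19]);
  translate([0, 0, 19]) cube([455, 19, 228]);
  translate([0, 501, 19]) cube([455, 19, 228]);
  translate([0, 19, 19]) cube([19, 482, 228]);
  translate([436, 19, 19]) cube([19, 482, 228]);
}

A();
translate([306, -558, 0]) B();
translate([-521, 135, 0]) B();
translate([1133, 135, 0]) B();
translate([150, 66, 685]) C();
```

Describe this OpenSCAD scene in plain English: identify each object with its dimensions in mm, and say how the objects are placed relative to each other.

A is a table: top 933 mm (x) × 628 mm (y), 46 mm thick, upper face at z = 685 mm, on four 48×48 mm square legs, each inset 40 mm from the nearest pair of top edges, running from z = 0 to the bottom of the top. Four apron rails, 48 mm thick and 103 mm tall, run between adjacent legs with their top edges flush with the underside of the top and their outer faces flush with the legs' outer faces.

B is a simple wooden stool: a rectangular seat 321 mm (x) by 358 mm (y), 23 mm thick, top face at z = 393 mm, on four square legs, each 48×48 mm in cross-section. The legs rest on z = 0, each flush with a corner of the seat. Four stretchers, 48 mm wide and 18 mm tall, connect adjacent legs with their undersides at z = 233 mm, each running between the inner faces of the legs it joins and aligned with the legs' outer faces on the other axis.

C is an open storage box with external size 455×520×247 mm and wall thickness 19 mm (the base is also 19 mm thick). The base covers the whole footprint; the four walls stand on the base, with the y-facing walls full-width and the x-facing walls fitting between their inner faces.

Three stools sit around the table at the −y, −x, +x sides. The open box is on top of the table.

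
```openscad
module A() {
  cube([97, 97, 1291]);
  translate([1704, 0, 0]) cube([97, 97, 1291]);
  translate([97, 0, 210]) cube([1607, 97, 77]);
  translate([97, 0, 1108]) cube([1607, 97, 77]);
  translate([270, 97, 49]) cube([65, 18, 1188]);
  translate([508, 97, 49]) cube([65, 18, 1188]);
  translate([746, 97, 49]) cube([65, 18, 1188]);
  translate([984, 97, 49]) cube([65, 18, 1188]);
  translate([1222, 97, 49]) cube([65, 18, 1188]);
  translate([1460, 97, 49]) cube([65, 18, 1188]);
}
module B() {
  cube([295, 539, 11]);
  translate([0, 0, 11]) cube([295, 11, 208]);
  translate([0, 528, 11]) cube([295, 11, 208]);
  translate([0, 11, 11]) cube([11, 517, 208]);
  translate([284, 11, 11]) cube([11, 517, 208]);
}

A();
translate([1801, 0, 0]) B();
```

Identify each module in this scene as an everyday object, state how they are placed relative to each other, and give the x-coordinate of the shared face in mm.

A is a fence section. B is an open box. The open box is against the fence section's +x side, with their −y faces flush. The x-coordinate of the shared face is 1801 mm.

The fence section's +x face and the open box's −x face are both at x = 1801 mm.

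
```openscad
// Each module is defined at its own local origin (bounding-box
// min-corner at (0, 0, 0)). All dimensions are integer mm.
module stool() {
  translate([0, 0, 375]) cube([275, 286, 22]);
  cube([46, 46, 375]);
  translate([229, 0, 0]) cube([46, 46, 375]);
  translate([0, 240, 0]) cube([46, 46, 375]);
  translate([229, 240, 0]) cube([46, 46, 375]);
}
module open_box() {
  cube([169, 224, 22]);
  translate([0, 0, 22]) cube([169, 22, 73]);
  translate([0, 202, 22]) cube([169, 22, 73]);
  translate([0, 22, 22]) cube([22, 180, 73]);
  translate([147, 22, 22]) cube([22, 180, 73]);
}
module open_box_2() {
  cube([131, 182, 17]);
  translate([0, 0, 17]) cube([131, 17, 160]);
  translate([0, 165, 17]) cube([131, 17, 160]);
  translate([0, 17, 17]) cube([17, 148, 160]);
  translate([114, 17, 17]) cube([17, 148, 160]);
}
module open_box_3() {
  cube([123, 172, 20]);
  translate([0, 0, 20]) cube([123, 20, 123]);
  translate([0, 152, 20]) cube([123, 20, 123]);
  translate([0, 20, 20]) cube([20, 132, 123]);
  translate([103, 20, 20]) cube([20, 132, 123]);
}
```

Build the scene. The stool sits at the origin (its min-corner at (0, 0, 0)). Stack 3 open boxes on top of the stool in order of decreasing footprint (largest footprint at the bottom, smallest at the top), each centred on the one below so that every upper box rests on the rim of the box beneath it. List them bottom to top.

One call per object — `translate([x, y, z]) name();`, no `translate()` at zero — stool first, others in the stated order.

stool();
translate([53, 31, 397]) open_box();
translate([72, 52, 492]) open_box_2();
translate([76, 57, 669]) open_box_3();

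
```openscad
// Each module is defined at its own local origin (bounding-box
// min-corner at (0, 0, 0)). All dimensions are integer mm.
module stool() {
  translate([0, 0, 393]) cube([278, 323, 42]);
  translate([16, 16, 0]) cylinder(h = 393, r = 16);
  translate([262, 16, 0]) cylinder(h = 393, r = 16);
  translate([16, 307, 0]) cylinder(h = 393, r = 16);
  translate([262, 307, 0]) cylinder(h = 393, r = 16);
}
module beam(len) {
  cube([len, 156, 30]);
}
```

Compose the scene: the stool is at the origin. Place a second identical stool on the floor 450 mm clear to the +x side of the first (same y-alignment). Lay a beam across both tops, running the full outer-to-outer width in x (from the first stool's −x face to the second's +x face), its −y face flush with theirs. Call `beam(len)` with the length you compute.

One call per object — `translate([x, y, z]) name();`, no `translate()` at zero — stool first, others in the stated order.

stool();
translate([728, 0, 0]) stool();
translate([0, 0, 435]) beam(1006);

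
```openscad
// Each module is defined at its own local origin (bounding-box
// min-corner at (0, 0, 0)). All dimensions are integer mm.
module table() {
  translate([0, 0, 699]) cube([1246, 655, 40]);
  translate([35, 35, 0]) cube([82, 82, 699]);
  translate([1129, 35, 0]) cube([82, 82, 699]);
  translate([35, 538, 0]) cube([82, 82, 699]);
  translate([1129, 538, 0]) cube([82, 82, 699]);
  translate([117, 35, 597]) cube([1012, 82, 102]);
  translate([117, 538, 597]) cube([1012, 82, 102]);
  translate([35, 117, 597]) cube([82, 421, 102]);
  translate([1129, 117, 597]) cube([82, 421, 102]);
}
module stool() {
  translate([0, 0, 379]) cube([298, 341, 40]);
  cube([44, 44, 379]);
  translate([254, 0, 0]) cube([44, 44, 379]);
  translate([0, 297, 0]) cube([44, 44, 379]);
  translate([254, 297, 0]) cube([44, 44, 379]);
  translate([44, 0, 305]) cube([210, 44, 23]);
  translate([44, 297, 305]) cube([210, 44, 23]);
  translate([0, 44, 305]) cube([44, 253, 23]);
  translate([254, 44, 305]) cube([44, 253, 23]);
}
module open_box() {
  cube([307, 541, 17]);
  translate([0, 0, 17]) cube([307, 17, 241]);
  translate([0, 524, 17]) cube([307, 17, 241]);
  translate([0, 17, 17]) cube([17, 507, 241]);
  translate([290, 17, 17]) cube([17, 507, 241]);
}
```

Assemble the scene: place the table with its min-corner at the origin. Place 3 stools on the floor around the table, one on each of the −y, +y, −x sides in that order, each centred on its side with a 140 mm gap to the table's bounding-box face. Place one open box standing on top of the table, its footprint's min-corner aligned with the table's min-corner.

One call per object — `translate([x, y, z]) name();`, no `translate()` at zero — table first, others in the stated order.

table();
translate([474, -481, 0]) stool();
translate([474, 795, 0]) stool();
translate([-438, 157, 0]) stool();
translate([0, 0, 739]) open_box();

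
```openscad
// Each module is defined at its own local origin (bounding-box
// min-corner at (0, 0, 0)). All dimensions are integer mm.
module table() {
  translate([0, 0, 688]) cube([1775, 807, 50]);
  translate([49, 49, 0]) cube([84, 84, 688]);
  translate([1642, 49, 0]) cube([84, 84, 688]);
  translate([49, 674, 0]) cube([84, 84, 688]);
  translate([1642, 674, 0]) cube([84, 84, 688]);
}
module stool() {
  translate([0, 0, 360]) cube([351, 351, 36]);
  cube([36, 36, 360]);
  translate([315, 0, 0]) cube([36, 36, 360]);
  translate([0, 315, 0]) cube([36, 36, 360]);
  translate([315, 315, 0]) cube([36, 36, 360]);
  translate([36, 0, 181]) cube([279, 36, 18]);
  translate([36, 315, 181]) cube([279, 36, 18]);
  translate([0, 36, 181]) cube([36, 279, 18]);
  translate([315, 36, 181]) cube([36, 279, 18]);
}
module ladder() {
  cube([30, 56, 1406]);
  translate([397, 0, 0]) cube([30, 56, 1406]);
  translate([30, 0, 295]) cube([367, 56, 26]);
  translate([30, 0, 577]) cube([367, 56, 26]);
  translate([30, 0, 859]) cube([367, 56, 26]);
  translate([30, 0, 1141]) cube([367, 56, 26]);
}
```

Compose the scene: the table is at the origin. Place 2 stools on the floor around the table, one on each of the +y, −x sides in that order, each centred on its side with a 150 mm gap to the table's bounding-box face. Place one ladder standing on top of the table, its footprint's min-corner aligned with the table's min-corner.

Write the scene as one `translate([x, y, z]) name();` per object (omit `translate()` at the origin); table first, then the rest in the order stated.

table();
translate([712, 957, 0]) stool();
translate([-501, 228, 0]) stool();
translate([0, 0, 738]) ladder();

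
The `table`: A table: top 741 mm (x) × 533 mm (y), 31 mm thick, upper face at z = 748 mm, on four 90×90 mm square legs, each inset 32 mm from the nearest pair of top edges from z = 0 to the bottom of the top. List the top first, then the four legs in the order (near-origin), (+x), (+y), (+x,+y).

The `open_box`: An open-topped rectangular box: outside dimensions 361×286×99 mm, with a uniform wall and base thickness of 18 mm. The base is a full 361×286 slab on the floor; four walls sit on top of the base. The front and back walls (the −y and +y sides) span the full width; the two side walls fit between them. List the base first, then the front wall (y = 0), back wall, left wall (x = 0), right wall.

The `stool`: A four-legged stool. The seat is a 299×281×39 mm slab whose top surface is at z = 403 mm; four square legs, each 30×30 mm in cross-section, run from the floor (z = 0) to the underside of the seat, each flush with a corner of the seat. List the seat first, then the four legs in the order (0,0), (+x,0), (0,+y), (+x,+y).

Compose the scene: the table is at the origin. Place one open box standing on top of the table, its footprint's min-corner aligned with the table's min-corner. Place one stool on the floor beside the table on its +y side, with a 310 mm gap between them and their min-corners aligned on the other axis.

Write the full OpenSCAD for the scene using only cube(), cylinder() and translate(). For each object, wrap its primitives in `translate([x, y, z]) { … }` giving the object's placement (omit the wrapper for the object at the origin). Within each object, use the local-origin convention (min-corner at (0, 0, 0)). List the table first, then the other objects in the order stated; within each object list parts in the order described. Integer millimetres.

translate([0, 0, 717]) cube([741, 533, 31]);
translate([32, 32, 0]) cube([90, 90, 717]);
translate([619, 32, 0]) cube([90, 90, 717]);
translate([32, 411, 0]) cube([90, 90, 717]);
translate([619, 411, 0]) cube([90, 90, 717]);
translate([0, 0, 748]) {
  cube([361, 286, 18]);
  translate([0, 0, 18]) cube([361, 18, 81]);
  translate([0, 268, 18]) cube([361, 18, 81]);
  translate([0, 18, 18]) cube([18, 250, 81]);
  translate([343, 18, 18]) cube([18, 250, 81]);
}
translate([0, 843, 0]) {
  translate([0, 0, 364]) cube([299, 281, 39]);
  cube([30, 30, 364]);
  translate([269, 0, 0]) cube([30, 30, 364]);
  translate([0, 251, 0]) cube([30, 30, 364]);
  translate([269, 251, 0]) cube([30, 30, 364]);
}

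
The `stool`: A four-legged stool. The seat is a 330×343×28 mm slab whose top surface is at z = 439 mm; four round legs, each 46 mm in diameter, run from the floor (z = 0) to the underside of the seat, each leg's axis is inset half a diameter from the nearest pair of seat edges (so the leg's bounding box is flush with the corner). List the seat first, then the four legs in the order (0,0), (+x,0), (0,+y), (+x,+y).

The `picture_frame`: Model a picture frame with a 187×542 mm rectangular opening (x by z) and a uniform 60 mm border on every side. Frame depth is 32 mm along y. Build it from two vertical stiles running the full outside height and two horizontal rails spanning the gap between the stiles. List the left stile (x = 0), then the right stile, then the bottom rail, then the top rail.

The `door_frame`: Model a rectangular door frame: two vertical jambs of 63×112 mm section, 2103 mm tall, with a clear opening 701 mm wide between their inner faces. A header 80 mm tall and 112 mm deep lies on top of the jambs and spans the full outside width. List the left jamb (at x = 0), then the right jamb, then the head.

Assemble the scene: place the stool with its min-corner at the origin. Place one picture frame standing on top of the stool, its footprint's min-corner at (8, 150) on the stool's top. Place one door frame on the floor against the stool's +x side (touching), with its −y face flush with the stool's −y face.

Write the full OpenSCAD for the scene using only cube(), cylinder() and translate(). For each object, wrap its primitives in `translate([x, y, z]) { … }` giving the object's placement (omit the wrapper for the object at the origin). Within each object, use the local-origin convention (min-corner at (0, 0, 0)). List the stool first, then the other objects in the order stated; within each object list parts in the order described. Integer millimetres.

translate([0, 0, 411]) cube([330, 343, 28]);
translate([23, 23, 0]) cylinder(h = 411, r = 23);
translate([307, 23, 0]) cylinder(h = 411, r = 23);
translate([23, 320, 0]) cylinder(h = 411, r = 23);
translate([307, 320, 0]) cylinder(h = 411, r = 23);
translate([8, 150, 439]) {
  cube([60, 32, 662]);
  translate([247, 0, 0]) cube([60, 32, 662]);
  translate([60, 0, 0]) cube([187, 32, 60]);
  translate([60, 0, 602]) cube([187, 32, 60]);
}
translate([330, 0, 0]) {
  cube([63, 112, 2103]);
  translate([764, 0, 0]) cube([63, 112, 2103]);
  translate([0, 0, 2103]) cube([827, 112, 80]);
}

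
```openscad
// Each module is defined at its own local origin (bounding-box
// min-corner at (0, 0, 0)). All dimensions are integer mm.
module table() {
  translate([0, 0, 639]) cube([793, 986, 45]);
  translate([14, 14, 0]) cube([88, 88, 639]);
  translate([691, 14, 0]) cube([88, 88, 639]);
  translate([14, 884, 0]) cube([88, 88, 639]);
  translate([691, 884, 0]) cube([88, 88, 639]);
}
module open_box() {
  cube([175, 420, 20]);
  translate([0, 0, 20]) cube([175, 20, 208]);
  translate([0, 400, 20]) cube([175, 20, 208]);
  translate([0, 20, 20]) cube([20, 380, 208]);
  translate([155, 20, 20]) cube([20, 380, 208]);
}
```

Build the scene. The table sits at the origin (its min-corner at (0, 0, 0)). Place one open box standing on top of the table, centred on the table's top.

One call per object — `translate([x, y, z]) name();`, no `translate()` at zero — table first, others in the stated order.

table();
translate([309, 283, 684]) open_box();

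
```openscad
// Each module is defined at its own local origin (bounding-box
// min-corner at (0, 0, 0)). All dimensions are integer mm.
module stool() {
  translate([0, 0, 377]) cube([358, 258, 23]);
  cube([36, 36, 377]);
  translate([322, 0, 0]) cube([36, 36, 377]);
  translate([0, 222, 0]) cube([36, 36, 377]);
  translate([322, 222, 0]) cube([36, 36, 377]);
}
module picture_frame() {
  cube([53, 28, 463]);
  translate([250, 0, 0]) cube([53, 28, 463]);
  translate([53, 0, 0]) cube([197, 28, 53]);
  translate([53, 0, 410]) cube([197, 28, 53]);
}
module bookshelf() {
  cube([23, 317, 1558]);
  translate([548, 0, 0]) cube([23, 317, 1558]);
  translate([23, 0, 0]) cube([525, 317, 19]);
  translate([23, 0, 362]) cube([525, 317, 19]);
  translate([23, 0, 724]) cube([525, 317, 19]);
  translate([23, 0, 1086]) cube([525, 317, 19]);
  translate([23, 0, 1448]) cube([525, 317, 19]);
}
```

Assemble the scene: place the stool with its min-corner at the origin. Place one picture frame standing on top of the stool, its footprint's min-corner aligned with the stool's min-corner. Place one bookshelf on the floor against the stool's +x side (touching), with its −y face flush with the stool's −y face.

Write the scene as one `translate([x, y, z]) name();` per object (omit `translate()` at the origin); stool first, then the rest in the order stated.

stool();
translate([0, 0, 400]) picture_frame();
translate([358, 0, 0]) bookshelf();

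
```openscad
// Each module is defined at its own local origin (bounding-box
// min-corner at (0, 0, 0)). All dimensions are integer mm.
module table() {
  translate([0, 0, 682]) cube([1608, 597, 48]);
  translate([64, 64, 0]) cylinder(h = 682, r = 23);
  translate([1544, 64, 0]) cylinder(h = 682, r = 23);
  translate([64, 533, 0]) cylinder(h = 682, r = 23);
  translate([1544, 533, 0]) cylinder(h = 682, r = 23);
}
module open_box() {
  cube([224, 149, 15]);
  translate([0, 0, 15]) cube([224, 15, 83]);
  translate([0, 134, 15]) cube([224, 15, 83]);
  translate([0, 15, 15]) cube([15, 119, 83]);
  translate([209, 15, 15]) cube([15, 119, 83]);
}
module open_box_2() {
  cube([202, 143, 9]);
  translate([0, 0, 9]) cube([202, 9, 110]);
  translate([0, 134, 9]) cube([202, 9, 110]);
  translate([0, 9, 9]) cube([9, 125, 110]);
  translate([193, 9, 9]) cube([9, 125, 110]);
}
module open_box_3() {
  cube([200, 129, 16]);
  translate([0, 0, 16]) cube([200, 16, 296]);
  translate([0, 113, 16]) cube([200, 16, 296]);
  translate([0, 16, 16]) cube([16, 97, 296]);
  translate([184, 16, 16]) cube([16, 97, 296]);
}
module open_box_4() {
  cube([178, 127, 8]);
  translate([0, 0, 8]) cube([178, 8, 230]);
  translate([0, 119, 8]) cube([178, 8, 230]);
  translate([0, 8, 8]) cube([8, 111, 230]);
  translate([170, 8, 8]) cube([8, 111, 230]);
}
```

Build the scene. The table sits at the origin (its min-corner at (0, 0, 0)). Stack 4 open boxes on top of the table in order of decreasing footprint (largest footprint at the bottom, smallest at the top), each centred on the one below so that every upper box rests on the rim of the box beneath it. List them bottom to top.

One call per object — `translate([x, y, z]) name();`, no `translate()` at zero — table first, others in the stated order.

table();
translate([692, 224, 730]) open_box();
translate([703, 227, 828]) open_box_2();
translate([704, 234, 947]) open_box_3();
translate([715, 235, 1259]) open_box_4();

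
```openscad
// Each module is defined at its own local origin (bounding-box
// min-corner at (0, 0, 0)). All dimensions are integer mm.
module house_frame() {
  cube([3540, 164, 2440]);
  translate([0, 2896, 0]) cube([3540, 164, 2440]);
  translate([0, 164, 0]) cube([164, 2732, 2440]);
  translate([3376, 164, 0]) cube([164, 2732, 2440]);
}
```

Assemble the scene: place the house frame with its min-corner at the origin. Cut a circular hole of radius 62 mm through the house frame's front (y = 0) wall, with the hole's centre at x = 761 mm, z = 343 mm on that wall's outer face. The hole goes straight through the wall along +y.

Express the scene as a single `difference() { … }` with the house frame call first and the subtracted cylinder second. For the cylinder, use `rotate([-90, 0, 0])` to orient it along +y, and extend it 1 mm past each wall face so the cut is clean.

difference() {
  house_frame();
  translate([761, -1, 343]) rotate([-90, 0, 0]) cylinder(h = 166, r = 62);
}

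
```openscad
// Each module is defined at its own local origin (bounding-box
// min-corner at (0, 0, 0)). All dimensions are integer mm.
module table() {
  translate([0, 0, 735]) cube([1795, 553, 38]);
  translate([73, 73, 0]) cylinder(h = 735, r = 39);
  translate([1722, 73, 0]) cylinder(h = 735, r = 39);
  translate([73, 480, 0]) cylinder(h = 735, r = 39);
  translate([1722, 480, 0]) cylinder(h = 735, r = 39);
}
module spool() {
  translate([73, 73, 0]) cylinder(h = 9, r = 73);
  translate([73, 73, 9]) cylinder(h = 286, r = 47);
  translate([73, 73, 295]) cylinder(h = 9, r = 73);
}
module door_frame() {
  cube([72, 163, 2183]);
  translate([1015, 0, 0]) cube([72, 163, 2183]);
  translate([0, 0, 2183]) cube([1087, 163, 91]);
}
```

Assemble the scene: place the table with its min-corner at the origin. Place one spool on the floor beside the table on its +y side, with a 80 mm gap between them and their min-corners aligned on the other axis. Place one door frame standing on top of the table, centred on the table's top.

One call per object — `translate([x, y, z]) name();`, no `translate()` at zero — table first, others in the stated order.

table();
translate([0, 633, 0]) spool();
translate([354, 195, 773]) door_frame();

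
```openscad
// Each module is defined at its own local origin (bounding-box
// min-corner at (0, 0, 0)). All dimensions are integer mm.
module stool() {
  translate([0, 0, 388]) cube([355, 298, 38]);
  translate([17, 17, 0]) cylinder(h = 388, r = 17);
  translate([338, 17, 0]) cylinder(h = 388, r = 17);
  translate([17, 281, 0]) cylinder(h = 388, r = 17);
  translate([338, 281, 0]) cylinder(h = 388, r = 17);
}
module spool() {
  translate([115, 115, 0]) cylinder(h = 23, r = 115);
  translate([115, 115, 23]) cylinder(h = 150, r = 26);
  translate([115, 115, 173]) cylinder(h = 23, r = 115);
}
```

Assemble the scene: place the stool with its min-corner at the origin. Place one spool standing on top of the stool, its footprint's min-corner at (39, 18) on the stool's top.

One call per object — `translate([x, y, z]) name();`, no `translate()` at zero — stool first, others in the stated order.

stool();
translate([39, 18, 426]) spool();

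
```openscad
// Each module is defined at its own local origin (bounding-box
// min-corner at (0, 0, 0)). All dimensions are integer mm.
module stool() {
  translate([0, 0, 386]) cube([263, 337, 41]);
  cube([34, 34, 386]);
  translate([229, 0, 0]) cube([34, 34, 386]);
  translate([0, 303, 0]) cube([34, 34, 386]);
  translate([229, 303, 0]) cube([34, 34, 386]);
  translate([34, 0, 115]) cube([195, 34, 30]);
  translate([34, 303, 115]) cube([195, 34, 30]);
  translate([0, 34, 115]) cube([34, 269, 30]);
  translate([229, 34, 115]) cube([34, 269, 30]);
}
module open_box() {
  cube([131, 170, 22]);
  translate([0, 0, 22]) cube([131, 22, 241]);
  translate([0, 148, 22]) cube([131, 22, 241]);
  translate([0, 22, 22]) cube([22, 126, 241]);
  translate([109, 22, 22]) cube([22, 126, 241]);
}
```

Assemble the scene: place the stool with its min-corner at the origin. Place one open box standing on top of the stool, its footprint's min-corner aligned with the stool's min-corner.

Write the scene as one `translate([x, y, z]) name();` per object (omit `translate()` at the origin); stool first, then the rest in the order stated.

stool();
translate([0, 0, 427]) open_box();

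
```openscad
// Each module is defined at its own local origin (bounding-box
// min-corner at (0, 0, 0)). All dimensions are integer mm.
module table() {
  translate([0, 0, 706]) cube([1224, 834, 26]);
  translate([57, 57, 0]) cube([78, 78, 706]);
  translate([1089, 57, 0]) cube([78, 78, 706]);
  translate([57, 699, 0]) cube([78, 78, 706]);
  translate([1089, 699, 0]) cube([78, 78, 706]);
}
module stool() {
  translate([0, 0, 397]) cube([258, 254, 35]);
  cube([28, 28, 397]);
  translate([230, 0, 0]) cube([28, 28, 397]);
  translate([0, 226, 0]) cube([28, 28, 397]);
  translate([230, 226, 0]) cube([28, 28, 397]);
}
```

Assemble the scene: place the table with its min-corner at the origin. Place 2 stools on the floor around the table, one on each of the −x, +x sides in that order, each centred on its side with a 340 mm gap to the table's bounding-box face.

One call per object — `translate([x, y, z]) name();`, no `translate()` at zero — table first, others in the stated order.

table();
translate([-598, 290, 0]) stool();
translate([1564, 290, 0]) stool();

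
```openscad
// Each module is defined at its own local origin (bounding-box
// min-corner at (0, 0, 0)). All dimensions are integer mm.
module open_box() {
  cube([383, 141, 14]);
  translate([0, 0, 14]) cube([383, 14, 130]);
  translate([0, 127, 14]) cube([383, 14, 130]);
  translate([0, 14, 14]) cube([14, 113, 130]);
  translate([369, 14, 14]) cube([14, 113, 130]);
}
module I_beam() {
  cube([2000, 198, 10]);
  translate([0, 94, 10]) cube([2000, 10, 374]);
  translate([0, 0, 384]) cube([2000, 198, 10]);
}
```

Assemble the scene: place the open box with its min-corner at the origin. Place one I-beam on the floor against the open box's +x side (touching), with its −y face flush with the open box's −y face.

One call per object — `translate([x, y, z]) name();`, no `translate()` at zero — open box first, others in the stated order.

open_box();
translate([383, 0, 0]) I_beam();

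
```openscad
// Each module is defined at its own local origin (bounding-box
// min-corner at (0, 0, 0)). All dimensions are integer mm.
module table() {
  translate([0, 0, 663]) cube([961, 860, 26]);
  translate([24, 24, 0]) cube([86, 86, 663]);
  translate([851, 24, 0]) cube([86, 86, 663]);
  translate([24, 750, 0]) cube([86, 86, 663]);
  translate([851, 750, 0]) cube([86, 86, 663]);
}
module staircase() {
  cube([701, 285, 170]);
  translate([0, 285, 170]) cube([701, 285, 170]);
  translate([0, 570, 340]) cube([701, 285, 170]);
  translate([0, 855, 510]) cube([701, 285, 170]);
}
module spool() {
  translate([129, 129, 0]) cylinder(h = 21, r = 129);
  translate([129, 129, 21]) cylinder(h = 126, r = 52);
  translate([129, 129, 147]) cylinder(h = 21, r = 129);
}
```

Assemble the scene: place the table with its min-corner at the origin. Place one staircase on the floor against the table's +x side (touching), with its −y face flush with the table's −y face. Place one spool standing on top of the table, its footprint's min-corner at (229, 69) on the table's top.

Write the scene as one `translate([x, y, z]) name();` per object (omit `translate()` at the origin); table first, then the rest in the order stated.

table();
translate([961, 0, 0]) staircase();
translate([229, 69, 689]) spool();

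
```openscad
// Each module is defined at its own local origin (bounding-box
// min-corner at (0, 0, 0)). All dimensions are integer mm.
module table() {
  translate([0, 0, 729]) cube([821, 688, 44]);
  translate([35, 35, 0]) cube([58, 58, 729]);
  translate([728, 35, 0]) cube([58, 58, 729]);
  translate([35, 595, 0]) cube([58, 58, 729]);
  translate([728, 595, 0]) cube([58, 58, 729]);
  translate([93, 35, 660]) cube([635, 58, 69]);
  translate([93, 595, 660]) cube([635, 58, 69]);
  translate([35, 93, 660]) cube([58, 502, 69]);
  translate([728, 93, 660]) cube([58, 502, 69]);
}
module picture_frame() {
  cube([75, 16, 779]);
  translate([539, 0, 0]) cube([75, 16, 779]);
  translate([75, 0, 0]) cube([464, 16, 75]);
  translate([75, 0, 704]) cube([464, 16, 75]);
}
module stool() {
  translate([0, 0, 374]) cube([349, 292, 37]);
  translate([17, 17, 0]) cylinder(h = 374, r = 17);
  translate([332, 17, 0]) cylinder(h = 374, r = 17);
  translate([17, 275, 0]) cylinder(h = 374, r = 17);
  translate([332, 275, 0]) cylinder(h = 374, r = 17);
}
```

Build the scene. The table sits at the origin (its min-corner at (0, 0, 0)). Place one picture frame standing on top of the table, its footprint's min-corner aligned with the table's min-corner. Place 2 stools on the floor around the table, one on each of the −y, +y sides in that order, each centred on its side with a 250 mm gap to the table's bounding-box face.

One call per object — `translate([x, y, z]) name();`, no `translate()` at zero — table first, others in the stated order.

table();
translate([0, 0, 773]) picture_frame();
translate([236, -542, 0]) stool();
translate([236, 938, 0]) stool();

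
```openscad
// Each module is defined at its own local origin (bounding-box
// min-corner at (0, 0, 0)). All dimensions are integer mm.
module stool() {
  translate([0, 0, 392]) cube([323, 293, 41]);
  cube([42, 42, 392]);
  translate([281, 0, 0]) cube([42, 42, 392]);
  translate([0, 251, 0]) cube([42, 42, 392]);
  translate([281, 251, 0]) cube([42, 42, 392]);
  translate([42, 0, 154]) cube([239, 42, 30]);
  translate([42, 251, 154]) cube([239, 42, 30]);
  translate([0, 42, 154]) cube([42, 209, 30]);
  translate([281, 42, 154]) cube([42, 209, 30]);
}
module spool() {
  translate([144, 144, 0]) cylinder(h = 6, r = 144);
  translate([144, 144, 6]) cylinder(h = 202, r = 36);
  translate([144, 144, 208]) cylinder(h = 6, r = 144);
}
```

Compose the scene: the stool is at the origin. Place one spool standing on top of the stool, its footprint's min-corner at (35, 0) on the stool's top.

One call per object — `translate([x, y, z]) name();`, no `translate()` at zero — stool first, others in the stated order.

stool();
translate([35, 0, 433]) spool();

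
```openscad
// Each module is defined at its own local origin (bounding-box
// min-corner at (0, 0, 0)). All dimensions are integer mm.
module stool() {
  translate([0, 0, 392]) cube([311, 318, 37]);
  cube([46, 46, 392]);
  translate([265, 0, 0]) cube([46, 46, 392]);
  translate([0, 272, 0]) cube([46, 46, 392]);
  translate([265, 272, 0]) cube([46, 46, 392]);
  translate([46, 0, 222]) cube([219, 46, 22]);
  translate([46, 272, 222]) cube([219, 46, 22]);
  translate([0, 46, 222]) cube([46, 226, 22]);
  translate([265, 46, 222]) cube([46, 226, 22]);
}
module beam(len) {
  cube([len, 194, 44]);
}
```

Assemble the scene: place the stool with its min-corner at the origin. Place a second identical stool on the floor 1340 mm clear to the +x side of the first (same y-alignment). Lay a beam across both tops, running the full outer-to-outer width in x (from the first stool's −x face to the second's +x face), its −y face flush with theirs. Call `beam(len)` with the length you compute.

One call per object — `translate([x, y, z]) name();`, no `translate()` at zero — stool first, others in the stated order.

stool();
translate([1651, 0, 0]) stool();
translate([0, 0, 429]) beam(1962);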